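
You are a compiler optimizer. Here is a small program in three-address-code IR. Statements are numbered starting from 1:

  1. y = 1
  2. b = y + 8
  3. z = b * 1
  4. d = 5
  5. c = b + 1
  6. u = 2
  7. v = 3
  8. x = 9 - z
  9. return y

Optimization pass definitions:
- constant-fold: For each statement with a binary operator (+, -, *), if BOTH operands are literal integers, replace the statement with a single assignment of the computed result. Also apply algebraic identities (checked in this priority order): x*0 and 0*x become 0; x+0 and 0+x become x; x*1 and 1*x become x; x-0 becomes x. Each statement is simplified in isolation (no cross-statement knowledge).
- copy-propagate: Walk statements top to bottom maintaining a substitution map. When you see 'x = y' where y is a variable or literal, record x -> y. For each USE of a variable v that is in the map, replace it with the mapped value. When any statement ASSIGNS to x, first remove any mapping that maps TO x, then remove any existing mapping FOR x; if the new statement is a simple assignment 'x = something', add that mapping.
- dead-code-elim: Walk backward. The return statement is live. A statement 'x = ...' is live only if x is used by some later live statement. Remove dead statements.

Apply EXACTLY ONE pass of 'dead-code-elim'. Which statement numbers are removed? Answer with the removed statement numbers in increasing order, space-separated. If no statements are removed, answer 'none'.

Backward liveness scan:
Stmt 1 'y = 1': KEEP (y is live); live-in = []
Stmt 2 'b = y + 8': DEAD (b not in live set ['y'])
Stmt 3 'z = b * 1': DEAD (z not in live set ['y'])
Stmt 4 'd = 5': DEAD (d not in live set ['y'])
Stmt 5 'c = b + 1': DEAD (c not in live set ['y'])
Stmt 6 'u = 2': DEAD (u not in live set ['y'])
Stmt 7 'v = 3': DEAD (v not in live set ['y'])
Stmt 8 'x = 9 - z': DEAD (x not in live set ['y'])
Stmt 9 'return y': KEEP (return); live-in = ['y']
Removed statement numbers: [2, 3, 4, 5, 6, 7, 8]
Surviving IR:
  y = 1
  return y

Answer: 2 3 4 5 6 7 8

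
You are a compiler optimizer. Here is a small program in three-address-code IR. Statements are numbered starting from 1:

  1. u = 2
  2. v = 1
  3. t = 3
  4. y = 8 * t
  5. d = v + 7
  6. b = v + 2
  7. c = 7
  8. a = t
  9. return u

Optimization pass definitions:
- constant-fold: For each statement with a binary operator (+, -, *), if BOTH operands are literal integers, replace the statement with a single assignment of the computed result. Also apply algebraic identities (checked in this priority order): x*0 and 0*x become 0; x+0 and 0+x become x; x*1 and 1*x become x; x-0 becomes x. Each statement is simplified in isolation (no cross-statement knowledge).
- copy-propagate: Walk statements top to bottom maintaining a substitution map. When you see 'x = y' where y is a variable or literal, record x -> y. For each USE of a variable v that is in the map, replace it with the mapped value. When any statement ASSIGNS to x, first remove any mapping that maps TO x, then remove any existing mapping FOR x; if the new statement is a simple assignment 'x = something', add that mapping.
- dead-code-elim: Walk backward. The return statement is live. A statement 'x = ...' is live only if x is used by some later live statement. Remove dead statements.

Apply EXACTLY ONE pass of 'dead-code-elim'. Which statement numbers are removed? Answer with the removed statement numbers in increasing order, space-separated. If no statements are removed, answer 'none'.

Answer: 2 3 4 5 6 7 8

Derivation:
Backward liveness scan:
Stmt 1 'u = 2': KEEP (u is live); live-in = []
Stmt 2 'v = 1': DEAD (v not in live set ['u'])
Stmt 3 't = 3': DEAD (t not in live set ['u'])
Stmt 4 'y = 8 * t': DEAD (y not in live set ['u'])
Stmt 5 'd = v + 7': DEAD (d not in live set ['u'])
Stmt 6 'b = v + 2': DEAD (b not in live set ['u'])
Stmt 7 'c = 7': DEAD (c not in live set ['u'])
Stmt 8 'a = t': DEAD (a not in live set ['u'])
Stmt 9 'return u': KEEP (return); live-in = ['u']
Removed statement numbers: [2, 3, 4, 5, 6, 7, 8]
Surviving IR:
  u = 2
  return u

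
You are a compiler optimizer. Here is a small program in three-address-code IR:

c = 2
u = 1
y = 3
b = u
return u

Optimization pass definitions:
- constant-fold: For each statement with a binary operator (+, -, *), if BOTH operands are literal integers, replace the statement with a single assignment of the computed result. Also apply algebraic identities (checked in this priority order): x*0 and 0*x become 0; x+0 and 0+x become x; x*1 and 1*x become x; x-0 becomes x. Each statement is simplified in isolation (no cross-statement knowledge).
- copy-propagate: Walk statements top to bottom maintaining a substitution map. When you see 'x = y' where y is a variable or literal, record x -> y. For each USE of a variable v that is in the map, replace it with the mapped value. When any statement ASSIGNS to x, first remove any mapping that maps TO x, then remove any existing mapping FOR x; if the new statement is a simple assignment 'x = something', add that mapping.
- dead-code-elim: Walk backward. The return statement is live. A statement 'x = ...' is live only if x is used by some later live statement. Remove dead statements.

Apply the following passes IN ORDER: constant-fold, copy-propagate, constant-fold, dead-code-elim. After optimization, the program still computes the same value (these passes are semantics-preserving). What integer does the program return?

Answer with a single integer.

Initial IR:
  c = 2
  u = 1
  y = 3
  b = u
  return u
After constant-fold (5 stmts):
  c = 2
  u = 1
  y = 3
  b = u
  return u
After copy-propagate (5 stmts):
  c = 2
  u = 1
  y = 3
  b = 1
  return 1
After constant-fold (5 stmts):
  c = 2
  u = 1
  y = 3
  b = 1
  return 1
After dead-code-elim (1 stmts):
  return 1
Evaluate:
  c = 2  =>  c = 2
  u = 1  =>  u = 1
  y = 3  =>  y = 3
  b = u  =>  b = 1
  return u = 1

Answer: 1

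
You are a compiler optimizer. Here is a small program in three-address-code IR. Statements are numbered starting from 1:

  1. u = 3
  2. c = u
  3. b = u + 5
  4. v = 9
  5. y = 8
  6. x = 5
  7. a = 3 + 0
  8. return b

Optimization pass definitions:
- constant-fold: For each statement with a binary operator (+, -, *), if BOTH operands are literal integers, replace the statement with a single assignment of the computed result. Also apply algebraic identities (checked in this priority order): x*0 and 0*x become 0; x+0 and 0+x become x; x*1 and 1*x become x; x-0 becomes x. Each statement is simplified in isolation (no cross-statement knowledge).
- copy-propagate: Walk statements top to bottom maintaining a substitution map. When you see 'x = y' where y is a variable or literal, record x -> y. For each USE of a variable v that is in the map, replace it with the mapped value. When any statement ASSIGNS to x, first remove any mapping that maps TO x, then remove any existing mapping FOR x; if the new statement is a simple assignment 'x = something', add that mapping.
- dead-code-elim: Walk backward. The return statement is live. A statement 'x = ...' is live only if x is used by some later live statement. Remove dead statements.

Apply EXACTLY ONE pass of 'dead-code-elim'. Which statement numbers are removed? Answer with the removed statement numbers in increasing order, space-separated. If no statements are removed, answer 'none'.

Backward liveness scan:
Stmt 1 'u = 3': KEEP (u is live); live-in = []
Stmt 2 'c = u': DEAD (c not in live set ['u'])
Stmt 3 'b = u + 5': KEEP (b is live); live-in = ['u']
Stmt 4 'v = 9': DEAD (v not in live set ['b'])
Stmt 5 'y = 8': DEAD (y not in live set ['b'])
Stmt 6 'x = 5': DEAD (x not in live set ['b'])
Stmt 7 'a = 3 + 0': DEAD (a not in live set ['b'])
Stmt 8 'return b': KEEP (return); live-in = ['b']
Removed statement numbers: [2, 4, 5, 6, 7]
Surviving IR:
  u = 3
  b = u + 5
  return b

Answer: 2 4 5 6 7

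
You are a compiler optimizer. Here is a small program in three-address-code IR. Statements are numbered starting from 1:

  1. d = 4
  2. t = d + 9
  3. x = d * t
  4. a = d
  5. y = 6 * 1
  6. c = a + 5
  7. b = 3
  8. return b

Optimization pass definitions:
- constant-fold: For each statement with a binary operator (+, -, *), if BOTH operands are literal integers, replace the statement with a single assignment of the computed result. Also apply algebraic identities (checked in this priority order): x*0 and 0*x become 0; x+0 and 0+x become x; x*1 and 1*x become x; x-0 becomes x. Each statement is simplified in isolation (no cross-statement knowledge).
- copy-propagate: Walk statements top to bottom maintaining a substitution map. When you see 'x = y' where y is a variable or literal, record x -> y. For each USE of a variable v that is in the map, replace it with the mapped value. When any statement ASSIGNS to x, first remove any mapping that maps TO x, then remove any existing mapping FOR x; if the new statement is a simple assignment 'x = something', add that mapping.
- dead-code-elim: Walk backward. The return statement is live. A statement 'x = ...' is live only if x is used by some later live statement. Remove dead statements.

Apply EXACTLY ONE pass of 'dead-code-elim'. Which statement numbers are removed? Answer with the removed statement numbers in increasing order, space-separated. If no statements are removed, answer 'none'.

Answer: 1 2 3 4 5 6

Derivation:
Backward liveness scan:
Stmt 1 'd = 4': DEAD (d not in live set [])
Stmt 2 't = d + 9': DEAD (t not in live set [])
Stmt 3 'x = d * t': DEAD (x not in live set [])
Stmt 4 'a = d': DEAD (a not in live set [])
Stmt 5 'y = 6 * 1': DEAD (y not in live set [])
Stmt 6 'c = a + 5': DEAD (c not in live set [])
Stmt 7 'b = 3': KEEP (b is live); live-in = []
Stmt 8 'return b': KEEP (return); live-in = ['b']
Removed statement numbers: [1, 2, 3, 4, 5, 6]
Surviving IR:
  b = 3
  return b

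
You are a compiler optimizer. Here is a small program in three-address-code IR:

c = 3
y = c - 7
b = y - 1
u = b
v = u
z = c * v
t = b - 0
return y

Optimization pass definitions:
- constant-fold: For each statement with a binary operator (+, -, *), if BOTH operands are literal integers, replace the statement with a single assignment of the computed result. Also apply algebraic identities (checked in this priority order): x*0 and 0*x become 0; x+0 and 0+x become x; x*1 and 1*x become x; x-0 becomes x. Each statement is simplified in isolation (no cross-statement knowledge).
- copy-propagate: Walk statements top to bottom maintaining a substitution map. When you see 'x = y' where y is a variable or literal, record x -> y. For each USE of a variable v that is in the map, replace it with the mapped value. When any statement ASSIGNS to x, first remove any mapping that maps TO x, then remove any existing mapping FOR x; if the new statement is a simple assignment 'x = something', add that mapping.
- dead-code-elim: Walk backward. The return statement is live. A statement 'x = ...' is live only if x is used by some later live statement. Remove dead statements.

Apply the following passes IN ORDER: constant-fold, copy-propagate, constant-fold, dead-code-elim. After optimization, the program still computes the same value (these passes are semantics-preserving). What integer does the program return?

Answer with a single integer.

Initial IR:
  c = 3
  y = c - 7
  b = y - 1
  u = b
  v = u
  z = c * v
  t = b - 0
  return y
After constant-fold (8 stmts):
  c = 3
  y = c - 7
  b = y - 1
  u = b
  v = u
  z = c * v
  t = b
  return y
After copy-propagate (8 stmts):
  c = 3
  y = 3 - 7
  b = y - 1
  u = b
  v = b
  z = 3 * b
  t = b
  return y
After constant-fold (8 stmts):
  c = 3
  y = -4
  b = y - 1
  u = b
  v = b
  z = 3 * b
  t = b
  return y
After dead-code-elim (2 stmts):
  y = -4
  return y
Evaluate:
  c = 3  =>  c = 3
  y = c - 7  =>  y = -4
  b = y - 1  =>  b = -5
  u = b  =>  u = -5
  v = u  =>  v = -5
  z = c * v  =>  z = -15
  t = b - 0  =>  t = -5
  return y = -4

Answer: -4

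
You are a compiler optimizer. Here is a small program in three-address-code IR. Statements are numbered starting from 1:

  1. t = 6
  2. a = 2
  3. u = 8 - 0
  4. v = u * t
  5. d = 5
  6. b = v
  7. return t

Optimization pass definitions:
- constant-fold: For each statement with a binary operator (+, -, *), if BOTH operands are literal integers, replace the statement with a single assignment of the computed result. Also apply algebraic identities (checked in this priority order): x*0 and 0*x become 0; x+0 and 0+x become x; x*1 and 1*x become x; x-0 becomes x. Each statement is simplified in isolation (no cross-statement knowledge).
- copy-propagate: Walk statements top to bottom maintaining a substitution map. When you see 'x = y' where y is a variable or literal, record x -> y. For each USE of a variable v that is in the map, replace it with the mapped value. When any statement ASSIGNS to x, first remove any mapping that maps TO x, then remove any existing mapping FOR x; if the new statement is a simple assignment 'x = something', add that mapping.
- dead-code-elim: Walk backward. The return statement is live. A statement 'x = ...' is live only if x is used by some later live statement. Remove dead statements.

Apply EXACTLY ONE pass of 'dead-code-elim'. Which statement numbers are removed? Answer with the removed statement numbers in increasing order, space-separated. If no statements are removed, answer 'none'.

Backward liveness scan:
Stmt 1 't = 6': KEEP (t is live); live-in = []
Stmt 2 'a = 2': DEAD (a not in live set ['t'])
Stmt 3 'u = 8 - 0': DEAD (u not in live set ['t'])
Stmt 4 'v = u * t': DEAD (v not in live set ['t'])
Stmt 5 'd = 5': DEAD (d not in live set ['t'])
Stmt 6 'b = v': DEAD (b not in live set ['t'])
Stmt 7 'return t': KEEP (return); live-in = ['t']
Removed statement numbers: [2, 3, 4, 5, 6]
Surviving IR:
  t = 6
  return t

Answer: 2 3 4 5 6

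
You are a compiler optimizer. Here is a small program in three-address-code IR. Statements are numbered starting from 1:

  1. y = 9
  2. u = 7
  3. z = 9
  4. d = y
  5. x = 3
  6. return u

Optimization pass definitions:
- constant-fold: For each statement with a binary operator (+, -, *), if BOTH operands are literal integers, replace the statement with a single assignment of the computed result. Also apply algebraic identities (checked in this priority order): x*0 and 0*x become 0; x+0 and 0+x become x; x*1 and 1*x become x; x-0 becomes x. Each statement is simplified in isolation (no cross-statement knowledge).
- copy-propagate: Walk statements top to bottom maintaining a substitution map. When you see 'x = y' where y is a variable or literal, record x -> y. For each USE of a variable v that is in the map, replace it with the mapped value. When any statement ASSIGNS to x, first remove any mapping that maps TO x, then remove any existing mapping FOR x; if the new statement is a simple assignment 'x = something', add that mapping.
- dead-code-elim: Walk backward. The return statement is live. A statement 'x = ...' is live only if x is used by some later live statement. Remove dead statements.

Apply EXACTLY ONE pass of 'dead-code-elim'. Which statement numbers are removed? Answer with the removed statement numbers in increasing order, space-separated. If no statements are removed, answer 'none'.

Backward liveness scan:
Stmt 1 'y = 9': DEAD (y not in live set [])
Stmt 2 'u = 7': KEEP (u is live); live-in = []
Stmt 3 'z = 9': DEAD (z not in live set ['u'])
Stmt 4 'd = y': DEAD (d not in live set ['u'])
Stmt 5 'x = 3': DEAD (x not in live set ['u'])
Stmt 6 'return u': KEEP (return); live-in = ['u']
Removed statement numbers: [1, 3, 4, 5]
Surviving IR:
  u = 7
  return u

Answer: 1 3 4 5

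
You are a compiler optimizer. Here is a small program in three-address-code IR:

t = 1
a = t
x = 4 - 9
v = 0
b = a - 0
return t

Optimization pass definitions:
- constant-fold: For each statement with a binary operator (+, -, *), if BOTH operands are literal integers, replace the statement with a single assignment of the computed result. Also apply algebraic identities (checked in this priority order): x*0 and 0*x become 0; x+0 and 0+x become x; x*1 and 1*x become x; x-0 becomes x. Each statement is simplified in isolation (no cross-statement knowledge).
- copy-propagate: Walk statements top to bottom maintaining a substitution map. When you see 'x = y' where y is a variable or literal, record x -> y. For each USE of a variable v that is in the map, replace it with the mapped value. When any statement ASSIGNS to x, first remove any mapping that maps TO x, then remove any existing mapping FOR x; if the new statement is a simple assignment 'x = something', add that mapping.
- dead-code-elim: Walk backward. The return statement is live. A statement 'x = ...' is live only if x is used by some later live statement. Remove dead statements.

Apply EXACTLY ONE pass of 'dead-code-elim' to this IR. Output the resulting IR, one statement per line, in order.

Answer: t = 1
return t

Derivation:
Applying dead-code-elim statement-by-statement:
  [6] return t  -> KEEP (return); live=['t']
  [5] b = a - 0  -> DEAD (b not live)
  [4] v = 0  -> DEAD (v not live)
  [3] x = 4 - 9  -> DEAD (x not live)
  [2] a = t  -> DEAD (a not live)
  [1] t = 1  -> KEEP; live=[]
Result (2 stmts):
  t = 1
  return t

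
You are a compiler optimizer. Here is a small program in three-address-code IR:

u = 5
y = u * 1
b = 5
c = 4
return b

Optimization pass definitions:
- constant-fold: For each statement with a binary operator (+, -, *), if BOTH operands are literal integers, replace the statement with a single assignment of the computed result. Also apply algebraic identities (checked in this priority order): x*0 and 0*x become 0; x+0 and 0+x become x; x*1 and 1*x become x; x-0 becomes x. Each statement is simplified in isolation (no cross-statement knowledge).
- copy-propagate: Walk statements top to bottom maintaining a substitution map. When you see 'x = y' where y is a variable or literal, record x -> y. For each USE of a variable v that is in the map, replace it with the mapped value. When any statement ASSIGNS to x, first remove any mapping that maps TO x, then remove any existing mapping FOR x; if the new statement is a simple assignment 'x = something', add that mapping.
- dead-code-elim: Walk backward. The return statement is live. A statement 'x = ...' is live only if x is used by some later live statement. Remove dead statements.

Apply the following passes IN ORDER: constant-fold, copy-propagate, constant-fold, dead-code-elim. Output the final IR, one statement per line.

Answer: return 5

Derivation:
Initial IR:
  u = 5
  y = u * 1
  b = 5
  c = 4
  return b
After constant-fold (5 stmts):
  u = 5
  y = u
  b = 5
  c = 4
  return b
After copy-propagate (5 stmts):
  u = 5
  y = 5
  b = 5
  c = 4
  return 5
After constant-fold (5 stmts):
  u = 5
  y = 5
  b = 5
  c = 4
  return 5
After dead-code-elim (1 stmts):
  return 5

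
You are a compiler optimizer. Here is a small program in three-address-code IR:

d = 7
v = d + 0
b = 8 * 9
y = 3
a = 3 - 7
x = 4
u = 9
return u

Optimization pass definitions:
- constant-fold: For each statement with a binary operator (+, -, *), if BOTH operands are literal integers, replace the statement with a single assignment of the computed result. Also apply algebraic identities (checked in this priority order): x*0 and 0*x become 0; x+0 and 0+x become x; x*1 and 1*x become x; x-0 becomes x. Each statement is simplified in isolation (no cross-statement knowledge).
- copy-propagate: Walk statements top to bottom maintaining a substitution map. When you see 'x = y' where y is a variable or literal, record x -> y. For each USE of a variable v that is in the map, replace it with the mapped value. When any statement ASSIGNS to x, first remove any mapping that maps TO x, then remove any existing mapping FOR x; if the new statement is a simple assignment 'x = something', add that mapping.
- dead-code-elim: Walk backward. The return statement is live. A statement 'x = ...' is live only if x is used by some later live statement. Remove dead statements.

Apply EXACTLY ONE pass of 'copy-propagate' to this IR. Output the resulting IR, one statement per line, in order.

Applying copy-propagate statement-by-statement:
  [1] d = 7  (unchanged)
  [2] v = d + 0  -> v = 7 + 0
  [3] b = 8 * 9  (unchanged)
  [4] y = 3  (unchanged)
  [5] a = 3 - 7  (unchanged)
  [6] x = 4  (unchanged)
  [7] u = 9  (unchanged)
  [8] return u  -> return 9
Result (8 stmts):
  d = 7
  v = 7 + 0
  b = 8 * 9
  y = 3
  a = 3 - 7
  x = 4
  u = 9
  return 9

Answer: d = 7
v = 7 + 0
b = 8 * 9
y = 3
a = 3 - 7
x = 4
u = 9
return 9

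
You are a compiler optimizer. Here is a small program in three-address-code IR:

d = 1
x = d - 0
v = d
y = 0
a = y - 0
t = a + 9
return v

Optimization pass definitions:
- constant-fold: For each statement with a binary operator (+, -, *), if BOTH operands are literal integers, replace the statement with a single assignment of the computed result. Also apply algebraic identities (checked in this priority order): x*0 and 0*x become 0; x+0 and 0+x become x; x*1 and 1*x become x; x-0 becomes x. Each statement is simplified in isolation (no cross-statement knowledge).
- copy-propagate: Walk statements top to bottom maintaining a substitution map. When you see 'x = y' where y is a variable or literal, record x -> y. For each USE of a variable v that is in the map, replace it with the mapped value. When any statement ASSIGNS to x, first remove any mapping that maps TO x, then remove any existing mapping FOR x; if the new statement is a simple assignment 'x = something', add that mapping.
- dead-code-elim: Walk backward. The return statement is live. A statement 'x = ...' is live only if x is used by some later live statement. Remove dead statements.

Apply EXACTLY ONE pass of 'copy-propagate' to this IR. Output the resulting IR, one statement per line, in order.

Applying copy-propagate statement-by-statement:
  [1] d = 1  (unchanged)
  [2] x = d - 0  -> x = 1 - 0
  [3] v = d  -> v = 1
  [4] y = 0  (unchanged)
  [5] a = y - 0  -> a = 0 - 0
  [6] t = a + 9  (unchanged)
  [7] return v  -> return 1
Result (7 stmts):
  d = 1
  x = 1 - 0
  v = 1
  y = 0
  a = 0 - 0
  t = a + 9
  return 1

Answer: d = 1
x = 1 - 0
v = 1
y = 0
a = 0 - 0
t = a + 9
return 1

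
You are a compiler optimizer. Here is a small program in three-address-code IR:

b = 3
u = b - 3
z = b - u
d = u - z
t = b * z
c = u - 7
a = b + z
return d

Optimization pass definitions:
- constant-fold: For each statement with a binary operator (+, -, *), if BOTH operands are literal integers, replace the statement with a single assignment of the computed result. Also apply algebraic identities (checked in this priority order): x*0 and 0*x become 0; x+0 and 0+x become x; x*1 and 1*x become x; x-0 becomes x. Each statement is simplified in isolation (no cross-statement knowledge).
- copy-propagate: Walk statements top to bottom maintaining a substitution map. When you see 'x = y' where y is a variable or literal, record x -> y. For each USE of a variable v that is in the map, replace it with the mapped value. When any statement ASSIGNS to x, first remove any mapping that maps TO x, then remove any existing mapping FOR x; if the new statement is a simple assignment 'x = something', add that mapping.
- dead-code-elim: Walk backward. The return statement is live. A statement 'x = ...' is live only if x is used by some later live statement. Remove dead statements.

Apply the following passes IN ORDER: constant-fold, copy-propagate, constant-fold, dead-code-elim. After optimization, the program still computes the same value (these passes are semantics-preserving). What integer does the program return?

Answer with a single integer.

Initial IR:
  b = 3
  u = b - 3
  z = b - u
  d = u - z
  t = b * z
  c = u - 7
  a = b + z
  return d
After constant-fold (8 stmts):
  b = 3
  u = b - 3
  z = b - u
  d = u - z
  t = b * z
  c = u - 7
  a = b + z
  return d
After copy-propagate (8 stmts):
  b = 3
  u = 3 - 3
  z = 3 - u
  d = u - z
  t = 3 * z
  c = u - 7
  a = 3 + z
  return d
After constant-fold (8 stmts):
  b = 3
  u = 0
  z = 3 - u
  d = u - z
  t = 3 * z
  c = u - 7
  a = 3 + z
  return d
After dead-code-elim (4 stmts):
  u = 0
  z = 3 - u
  d = u - z
  return d
Evaluate:
  b = 3  =>  b = 3
  u = b - 3  =>  u = 0
  z = b - u  =>  z = 3
  d = u - z  =>  d = -3
  t = b * z  =>  t = 9
  c = u - 7  =>  c = -7
  a = b + z  =>  a = 6
  return d = -3

Answer: -3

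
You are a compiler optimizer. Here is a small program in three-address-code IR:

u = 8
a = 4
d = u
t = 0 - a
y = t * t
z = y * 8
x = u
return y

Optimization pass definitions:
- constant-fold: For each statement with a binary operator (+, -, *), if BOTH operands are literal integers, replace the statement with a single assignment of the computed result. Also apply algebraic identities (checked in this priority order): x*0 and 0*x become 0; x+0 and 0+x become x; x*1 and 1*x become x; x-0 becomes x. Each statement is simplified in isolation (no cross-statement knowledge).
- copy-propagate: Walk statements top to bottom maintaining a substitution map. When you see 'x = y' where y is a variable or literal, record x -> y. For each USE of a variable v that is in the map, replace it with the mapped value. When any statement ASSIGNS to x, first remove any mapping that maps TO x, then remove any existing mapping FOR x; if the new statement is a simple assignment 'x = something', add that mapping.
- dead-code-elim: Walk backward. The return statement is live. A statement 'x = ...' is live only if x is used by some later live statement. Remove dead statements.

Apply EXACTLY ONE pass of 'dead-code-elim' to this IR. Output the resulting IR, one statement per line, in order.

Applying dead-code-elim statement-by-statement:
  [8] return y  -> KEEP (return); live=['y']
  [7] x = u  -> DEAD (x not live)
  [6] z = y * 8  -> DEAD (z not live)
  [5] y = t * t  -> KEEP; live=['t']
  [4] t = 0 - a  -> KEEP; live=['a']
  [3] d = u  -> DEAD (d not live)
  [2] a = 4  -> KEEP; live=[]
  [1] u = 8  -> DEAD (u not live)
Result (4 stmts):
  a = 4
  t = 0 - a
  y = t * t
  return y

Answer: a = 4
t = 0 - a
y = t * t
return y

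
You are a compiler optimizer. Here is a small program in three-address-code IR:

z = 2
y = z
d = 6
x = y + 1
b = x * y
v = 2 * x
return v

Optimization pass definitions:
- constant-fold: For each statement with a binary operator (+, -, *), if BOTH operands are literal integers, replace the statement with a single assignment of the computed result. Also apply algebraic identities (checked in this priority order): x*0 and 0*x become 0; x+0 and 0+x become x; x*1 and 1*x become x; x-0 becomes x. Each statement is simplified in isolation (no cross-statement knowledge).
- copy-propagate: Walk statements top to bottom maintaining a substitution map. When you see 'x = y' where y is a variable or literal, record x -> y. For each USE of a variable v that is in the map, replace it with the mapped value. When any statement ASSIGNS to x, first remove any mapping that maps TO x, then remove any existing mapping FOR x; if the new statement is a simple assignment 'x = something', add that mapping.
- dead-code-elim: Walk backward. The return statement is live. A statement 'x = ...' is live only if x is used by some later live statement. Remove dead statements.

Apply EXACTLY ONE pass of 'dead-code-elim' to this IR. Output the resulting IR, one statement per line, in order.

Applying dead-code-elim statement-by-statement:
  [7] return v  -> KEEP (return); live=['v']
  [6] v = 2 * x  -> KEEP; live=['x']
  [5] b = x * y  -> DEAD (b not live)
  [4] x = y + 1  -> KEEP; live=['y']
  [3] d = 6  -> DEAD (d not live)
  [2] y = z  -> KEEP; live=['z']
  [1] z = 2  -> KEEP; live=[]
Result (5 stmts):
  z = 2
  y = z
  x = y + 1
  v = 2 * x
  return v

Answer: z = 2
y = z
x = y + 1
v = 2 * x
return v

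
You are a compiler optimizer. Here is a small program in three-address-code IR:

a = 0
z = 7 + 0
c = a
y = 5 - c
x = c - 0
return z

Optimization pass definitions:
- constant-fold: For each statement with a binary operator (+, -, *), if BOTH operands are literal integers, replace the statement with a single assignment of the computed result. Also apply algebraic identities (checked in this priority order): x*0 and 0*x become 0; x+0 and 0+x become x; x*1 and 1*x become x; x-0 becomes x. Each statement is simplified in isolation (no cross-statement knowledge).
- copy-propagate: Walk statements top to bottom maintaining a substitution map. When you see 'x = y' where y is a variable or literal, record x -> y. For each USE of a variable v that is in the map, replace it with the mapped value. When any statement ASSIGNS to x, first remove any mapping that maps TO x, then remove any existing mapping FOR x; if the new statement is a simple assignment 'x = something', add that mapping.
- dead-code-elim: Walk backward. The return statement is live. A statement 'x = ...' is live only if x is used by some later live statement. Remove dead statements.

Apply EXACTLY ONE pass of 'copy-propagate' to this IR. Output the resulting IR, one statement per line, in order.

Applying copy-propagate statement-by-statement:
  [1] a = 0  (unchanged)
  [2] z = 7 + 0  (unchanged)
  [3] c = a  -> c = 0
  [4] y = 5 - c  -> y = 5 - 0
  [5] x = c - 0  -> x = 0 - 0
  [6] return z  (unchanged)
Result (6 stmts):
  a = 0
  z = 7 + 0
  c = 0
  y = 5 - 0
  x = 0 - 0
  return z

Answer: a = 0
z = 7 + 0
c = 0
y = 5 - 0
x = 0 - 0
return z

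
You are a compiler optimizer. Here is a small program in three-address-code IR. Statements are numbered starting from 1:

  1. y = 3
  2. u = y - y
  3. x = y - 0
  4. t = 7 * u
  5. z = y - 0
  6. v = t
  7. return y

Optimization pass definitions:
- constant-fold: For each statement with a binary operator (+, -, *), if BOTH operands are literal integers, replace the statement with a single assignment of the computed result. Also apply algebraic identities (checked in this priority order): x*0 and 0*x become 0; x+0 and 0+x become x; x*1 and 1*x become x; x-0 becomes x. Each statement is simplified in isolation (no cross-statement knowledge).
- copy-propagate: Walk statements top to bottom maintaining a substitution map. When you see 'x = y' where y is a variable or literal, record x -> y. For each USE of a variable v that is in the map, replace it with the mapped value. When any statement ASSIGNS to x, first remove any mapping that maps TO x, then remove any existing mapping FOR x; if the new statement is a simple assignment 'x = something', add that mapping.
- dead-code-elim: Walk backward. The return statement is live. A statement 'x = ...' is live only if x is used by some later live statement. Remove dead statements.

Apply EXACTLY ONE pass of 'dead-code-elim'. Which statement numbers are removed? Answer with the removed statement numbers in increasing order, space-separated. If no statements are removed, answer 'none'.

Backward liveness scan:
Stmt 1 'y = 3': KEEP (y is live); live-in = []
Stmt 2 'u = y - y': DEAD (u not in live set ['y'])
Stmt 3 'x = y - 0': DEAD (x not in live set ['y'])
Stmt 4 't = 7 * u': DEAD (t not in live set ['y'])
Stmt 5 'z = y - 0': DEAD (z not in live set ['y'])
Stmt 6 'v = t': DEAD (v not in live set ['y'])
Stmt 7 'return y': KEEP (return); live-in = ['y']
Removed statement numbers: [2, 3, 4, 5, 6]
Surviving IR:
  y = 3
  return y

Answer: 2 3 4 5 6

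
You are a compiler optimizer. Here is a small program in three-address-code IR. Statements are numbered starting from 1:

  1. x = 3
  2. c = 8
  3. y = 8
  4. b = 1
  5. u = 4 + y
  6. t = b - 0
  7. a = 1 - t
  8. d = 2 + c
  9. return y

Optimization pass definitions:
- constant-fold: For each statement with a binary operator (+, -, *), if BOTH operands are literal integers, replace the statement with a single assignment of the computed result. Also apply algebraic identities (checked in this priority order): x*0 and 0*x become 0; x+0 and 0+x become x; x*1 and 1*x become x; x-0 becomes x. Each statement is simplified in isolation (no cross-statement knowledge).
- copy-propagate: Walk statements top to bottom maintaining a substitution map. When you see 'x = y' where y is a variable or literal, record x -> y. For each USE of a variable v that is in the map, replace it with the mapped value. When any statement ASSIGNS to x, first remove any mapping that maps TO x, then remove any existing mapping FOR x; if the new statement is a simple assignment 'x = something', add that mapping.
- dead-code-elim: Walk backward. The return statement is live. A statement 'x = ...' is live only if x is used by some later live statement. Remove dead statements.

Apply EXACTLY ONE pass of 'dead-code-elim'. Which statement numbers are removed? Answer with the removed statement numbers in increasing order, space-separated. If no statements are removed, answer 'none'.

Answer: 1 2 4 5 6 7 8

Derivation:
Backward liveness scan:
Stmt 1 'x = 3': DEAD (x not in live set [])
Stmt 2 'c = 8': DEAD (c not in live set [])
Stmt 3 'y = 8': KEEP (y is live); live-in = []
Stmt 4 'b = 1': DEAD (b not in live set ['y'])
Stmt 5 'u = 4 + y': DEAD (u not in live set ['y'])
Stmt 6 't = b - 0': DEAD (t not in live set ['y'])
Stmt 7 'a = 1 - t': DEAD (a not in live set ['y'])
Stmt 8 'd = 2 + c': DEAD (d not in live set ['y'])
Stmt 9 'return y': KEEP (return); live-in = ['y']
Removed statement numbers: [1, 2, 4, 5, 6, 7, 8]
Surviving IR:
  y = 8
  return y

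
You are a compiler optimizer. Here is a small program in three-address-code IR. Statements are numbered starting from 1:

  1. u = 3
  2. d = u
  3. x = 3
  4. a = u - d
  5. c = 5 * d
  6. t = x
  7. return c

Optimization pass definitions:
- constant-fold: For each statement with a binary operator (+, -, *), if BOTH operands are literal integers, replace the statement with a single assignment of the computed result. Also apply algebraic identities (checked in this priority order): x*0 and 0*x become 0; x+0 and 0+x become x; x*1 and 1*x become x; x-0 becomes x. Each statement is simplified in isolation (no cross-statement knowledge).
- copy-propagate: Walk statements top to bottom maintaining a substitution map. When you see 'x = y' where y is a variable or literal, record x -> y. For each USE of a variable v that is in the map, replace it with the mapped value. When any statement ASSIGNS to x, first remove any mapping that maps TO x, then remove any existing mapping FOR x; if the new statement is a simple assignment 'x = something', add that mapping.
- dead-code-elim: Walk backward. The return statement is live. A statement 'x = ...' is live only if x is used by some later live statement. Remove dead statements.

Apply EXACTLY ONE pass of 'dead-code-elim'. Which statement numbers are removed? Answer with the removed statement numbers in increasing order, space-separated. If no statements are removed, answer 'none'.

Answer: 3 4 6

Derivation:
Backward liveness scan:
Stmt 1 'u = 3': KEEP (u is live); live-in = []
Stmt 2 'd = u': KEEP (d is live); live-in = ['u']
Stmt 3 'x = 3': DEAD (x not in live set ['d'])
Stmt 4 'a = u - d': DEAD (a not in live set ['d'])
Stmt 5 'c = 5 * d': KEEP (c is live); live-in = ['d']
Stmt 6 't = x': DEAD (t not in live set ['c'])
Stmt 7 'return c': KEEP (return); live-in = ['c']
Removed statement numbers: [3, 4, 6]
Surviving IR:
  u = 3
  d = u
  c = 5 * d
  return c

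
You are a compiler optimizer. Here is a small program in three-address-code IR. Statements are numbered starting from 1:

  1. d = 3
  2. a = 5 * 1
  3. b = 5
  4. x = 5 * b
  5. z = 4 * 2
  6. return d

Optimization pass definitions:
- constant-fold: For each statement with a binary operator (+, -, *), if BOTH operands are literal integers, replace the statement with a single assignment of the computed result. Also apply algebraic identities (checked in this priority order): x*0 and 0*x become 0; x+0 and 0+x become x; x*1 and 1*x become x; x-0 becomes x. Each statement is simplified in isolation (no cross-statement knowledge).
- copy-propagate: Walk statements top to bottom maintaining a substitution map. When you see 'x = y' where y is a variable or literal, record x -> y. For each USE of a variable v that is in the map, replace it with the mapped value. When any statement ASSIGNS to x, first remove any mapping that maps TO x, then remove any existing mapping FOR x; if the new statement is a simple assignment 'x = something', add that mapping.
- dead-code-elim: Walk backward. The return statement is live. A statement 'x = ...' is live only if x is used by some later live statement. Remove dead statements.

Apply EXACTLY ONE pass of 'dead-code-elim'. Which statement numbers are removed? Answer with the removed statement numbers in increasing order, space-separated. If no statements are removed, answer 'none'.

Backward liveness scan:
Stmt 1 'd = 3': KEEP (d is live); live-in = []
Stmt 2 'a = 5 * 1': DEAD (a not in live set ['d'])
Stmt 3 'b = 5': DEAD (b not in live set ['d'])
Stmt 4 'x = 5 * b': DEAD (x not in live set ['d'])
Stmt 5 'z = 4 * 2': DEAD (z not in live set ['d'])
Stmt 6 'return d': KEEP (return); live-in = ['d']
Removed statement numbers: [2, 3, 4, 5]
Surviving IR:
  d = 3
  return d

Answer: 2 3 4 5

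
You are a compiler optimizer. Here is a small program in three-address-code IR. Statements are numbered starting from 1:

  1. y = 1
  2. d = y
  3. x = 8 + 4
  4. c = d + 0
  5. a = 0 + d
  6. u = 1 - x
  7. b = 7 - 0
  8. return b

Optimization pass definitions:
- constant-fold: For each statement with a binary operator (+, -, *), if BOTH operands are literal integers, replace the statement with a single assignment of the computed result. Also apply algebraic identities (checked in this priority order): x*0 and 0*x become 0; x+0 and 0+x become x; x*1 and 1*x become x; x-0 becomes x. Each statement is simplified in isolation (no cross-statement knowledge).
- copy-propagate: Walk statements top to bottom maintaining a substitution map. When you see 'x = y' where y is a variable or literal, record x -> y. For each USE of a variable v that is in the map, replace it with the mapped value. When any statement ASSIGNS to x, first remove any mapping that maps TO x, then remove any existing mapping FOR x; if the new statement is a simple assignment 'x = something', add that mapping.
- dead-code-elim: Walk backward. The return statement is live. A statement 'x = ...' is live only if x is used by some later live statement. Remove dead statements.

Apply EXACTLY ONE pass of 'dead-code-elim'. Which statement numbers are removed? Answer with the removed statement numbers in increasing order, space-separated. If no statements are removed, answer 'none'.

Answer: 1 2 3 4 5 6

Derivation:
Backward liveness scan:
Stmt 1 'y = 1': DEAD (y not in live set [])
Stmt 2 'd = y': DEAD (d not in live set [])
Stmt 3 'x = 8 + 4': DEAD (x not in live set [])
Stmt 4 'c = d + 0': DEAD (c not in live set [])
Stmt 5 'a = 0 + d': DEAD (a not in live set [])
Stmt 6 'u = 1 - x': DEAD (u not in live set [])
Stmt 7 'b = 7 - 0': KEEP (b is live); live-in = []
Stmt 8 'return b': KEEP (return); live-in = ['b']
Removed statement numbers: [1, 2, 3, 4, 5, 6]
Surviving IR:
  b = 7 - 0
  return b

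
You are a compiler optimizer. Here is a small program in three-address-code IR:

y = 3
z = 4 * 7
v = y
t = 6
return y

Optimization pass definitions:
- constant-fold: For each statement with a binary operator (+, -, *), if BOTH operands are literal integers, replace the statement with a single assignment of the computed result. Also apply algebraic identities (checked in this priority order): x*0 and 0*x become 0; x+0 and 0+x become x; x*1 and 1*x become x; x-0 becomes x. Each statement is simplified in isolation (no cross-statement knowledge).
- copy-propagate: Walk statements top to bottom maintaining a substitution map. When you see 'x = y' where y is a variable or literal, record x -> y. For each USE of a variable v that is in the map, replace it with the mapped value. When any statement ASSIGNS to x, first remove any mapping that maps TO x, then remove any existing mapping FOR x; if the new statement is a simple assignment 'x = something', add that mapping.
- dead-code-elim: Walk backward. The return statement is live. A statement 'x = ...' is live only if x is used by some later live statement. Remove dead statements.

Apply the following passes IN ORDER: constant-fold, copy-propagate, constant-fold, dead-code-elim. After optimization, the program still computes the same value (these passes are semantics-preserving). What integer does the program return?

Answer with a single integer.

Answer: 3

Derivation:
Initial IR:
  y = 3
  z = 4 * 7
  v = y
  t = 6
  return y
After constant-fold (5 stmts):
  y = 3
  z = 28
  v = y
  t = 6
  return y
After copy-propagate (5 stmts):
  y = 3
  z = 28
  v = 3
  t = 6
  return 3
After constant-fold (5 stmts):
  y = 3
  z = 28
  v = 3
  t = 6
  return 3
After dead-code-elim (1 stmts):
  return 3
Evaluate:
  y = 3  =>  y = 3
  z = 4 * 7  =>  z = 28
  v = y  =>  v = 3
  t = 6  =>  t = 6
  return y = 3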